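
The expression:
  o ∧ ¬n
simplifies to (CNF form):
o ∧ ¬n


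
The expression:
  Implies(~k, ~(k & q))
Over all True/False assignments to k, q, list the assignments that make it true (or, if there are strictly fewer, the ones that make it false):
is always true.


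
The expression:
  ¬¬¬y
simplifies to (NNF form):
¬y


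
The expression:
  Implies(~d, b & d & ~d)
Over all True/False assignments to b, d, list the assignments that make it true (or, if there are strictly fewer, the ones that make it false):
is true only for:
  b=False, d=True;
  b=True, d=True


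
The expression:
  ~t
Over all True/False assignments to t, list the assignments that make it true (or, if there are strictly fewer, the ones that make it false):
is true only for:
  t=False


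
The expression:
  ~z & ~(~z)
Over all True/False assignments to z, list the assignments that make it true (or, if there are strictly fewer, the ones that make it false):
is never true.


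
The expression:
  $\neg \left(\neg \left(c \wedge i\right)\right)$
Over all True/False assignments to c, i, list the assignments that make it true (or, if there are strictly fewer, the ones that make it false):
is true only for:
  c=True, i=True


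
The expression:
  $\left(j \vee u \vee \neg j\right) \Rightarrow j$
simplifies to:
$j$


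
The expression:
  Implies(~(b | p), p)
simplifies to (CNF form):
b | p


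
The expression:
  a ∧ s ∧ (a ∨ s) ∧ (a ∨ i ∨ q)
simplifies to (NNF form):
a ∧ s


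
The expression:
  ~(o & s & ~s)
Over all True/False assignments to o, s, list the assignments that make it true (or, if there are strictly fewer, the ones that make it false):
is always true.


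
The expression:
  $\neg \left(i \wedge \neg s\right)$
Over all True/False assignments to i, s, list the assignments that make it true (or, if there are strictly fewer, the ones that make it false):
is false only for:
  i=True, s=False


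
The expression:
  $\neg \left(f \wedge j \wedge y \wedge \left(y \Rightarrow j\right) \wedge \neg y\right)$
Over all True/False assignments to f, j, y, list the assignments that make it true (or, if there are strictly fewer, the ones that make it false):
is always true.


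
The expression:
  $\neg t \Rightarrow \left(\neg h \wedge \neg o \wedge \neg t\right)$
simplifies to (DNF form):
$t \vee \left(\neg h \wedge \neg o\right)$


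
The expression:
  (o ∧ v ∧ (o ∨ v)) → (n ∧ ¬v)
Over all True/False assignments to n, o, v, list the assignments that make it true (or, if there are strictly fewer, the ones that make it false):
is false only for:
  n=False, o=True, v=True;
  n=True, o=True, v=True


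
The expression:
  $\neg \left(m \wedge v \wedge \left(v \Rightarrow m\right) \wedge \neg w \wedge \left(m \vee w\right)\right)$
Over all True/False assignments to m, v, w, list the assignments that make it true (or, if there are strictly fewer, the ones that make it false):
is false only for:
  m=True, v=True, w=False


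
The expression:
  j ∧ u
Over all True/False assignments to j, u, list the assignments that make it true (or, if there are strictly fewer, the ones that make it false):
is true only for:
  j=True, u=True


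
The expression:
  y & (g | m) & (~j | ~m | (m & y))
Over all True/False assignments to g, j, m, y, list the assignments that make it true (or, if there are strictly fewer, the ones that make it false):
is true only for:
  g=False, j=False, m=True, y=True;
  g=False, j=True, m=True, y=True;
  g=True, j=False, m=False, y=True;
  g=True, j=False, m=True, y=True;
  g=True, j=True, m=False, y=True;
  g=True, j=True, m=True, y=True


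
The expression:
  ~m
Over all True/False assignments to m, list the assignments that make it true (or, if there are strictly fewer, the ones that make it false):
is true only for:
  m=False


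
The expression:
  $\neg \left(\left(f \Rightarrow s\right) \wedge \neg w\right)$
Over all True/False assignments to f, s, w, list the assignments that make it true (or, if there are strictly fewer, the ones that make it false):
is false only for:
  f=False, s=False, w=False;
  f=False, s=True, w=False;
  f=True, s=True, w=False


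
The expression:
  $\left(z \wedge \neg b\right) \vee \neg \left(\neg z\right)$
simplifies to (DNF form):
$z$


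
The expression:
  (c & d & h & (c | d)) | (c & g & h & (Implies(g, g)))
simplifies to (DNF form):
(c & d & h) | (c & g & h)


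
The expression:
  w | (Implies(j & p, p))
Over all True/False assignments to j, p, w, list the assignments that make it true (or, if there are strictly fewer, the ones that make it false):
is always true.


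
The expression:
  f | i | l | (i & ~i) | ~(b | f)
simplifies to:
f | i | l | ~b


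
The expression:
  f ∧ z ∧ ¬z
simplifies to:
False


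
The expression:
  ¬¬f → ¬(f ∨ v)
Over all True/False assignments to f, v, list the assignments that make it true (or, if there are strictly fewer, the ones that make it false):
is true only for:
  f=False, v=False;
  f=False, v=True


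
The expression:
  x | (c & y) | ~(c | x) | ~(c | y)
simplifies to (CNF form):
x | y | ~c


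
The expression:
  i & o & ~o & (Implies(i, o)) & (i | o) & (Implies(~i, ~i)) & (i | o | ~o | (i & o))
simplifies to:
False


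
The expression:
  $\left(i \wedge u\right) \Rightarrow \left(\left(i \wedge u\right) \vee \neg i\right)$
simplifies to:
$\text{True}$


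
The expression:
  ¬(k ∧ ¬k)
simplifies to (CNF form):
True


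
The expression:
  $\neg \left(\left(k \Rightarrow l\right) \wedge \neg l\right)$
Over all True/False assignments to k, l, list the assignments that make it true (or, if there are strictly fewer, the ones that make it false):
is false only for:
  k=False, l=False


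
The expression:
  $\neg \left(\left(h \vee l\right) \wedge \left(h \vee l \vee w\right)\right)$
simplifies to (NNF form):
$\neg h \wedge \neg l$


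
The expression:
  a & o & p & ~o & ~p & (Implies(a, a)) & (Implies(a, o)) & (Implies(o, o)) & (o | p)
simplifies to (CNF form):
False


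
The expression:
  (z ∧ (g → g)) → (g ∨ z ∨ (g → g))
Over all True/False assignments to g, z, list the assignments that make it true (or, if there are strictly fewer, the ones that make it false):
is always true.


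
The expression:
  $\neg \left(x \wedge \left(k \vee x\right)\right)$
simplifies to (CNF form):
$\neg x$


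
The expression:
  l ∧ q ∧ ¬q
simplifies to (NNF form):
False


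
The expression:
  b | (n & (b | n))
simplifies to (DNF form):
b | n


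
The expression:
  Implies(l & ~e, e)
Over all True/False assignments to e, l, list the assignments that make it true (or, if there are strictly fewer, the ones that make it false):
is false only for:
  e=False, l=True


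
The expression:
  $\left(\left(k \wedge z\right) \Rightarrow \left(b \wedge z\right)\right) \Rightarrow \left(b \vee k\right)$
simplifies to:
$b \vee k$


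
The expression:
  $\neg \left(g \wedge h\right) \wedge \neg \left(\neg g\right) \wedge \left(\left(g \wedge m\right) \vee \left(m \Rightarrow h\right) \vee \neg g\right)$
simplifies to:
$g \wedge \neg h$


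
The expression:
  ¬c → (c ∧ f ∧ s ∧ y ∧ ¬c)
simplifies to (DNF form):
c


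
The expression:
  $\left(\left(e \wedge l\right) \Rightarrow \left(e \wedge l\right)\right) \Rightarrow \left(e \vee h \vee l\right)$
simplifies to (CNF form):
$e \vee h \vee l$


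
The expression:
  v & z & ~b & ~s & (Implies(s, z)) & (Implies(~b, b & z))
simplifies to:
False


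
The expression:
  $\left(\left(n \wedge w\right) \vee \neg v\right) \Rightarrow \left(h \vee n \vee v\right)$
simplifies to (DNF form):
$h \vee n \vee v$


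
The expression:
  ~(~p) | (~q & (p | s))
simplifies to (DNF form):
p | (s & ~q)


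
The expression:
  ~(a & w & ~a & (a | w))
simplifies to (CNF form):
True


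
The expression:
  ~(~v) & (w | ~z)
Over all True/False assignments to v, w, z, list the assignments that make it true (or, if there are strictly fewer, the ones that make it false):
is true only for:
  v=True, w=False, z=False;
  v=True, w=True, z=False;
  v=True, w=True, z=True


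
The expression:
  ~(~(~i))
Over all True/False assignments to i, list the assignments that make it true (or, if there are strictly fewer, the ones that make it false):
is true only for:
  i=False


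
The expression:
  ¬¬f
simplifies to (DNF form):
f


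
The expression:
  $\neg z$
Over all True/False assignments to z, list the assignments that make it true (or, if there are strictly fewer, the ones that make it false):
is true only for:
  z=False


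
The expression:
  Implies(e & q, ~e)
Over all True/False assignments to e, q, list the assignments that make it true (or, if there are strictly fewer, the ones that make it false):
is false only for:
  e=True, q=True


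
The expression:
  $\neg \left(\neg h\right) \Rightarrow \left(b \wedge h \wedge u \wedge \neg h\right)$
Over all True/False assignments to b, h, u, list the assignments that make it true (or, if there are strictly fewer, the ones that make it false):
is true only for:
  b=False, h=False, u=False;
  b=False, h=False, u=True;
  b=True, h=False, u=False;
  b=True, h=False, u=True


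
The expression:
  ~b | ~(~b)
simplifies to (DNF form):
True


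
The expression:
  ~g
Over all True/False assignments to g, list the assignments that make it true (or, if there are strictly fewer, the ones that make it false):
is true only for:
  g=False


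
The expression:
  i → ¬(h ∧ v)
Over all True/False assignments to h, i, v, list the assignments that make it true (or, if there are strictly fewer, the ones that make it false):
is false only for:
  h=True, i=True, v=True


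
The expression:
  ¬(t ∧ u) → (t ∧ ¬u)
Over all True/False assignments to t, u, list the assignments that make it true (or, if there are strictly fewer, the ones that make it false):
is true only for:
  t=True, u=False;
  t=True, u=True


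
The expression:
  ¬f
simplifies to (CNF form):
¬f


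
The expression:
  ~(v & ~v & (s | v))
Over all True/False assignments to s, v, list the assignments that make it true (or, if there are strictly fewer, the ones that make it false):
is always true.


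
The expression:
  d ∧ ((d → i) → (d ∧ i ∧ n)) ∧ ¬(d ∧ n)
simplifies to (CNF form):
d ∧ ¬i ∧ ¬n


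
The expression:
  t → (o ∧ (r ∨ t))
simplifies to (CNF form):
o ∨ ¬t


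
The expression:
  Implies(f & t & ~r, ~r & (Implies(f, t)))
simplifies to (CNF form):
True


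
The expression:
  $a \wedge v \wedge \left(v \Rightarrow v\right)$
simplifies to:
$a \wedge v$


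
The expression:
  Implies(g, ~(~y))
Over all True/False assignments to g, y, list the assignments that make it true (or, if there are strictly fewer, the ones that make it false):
is false only for:
  g=True, y=False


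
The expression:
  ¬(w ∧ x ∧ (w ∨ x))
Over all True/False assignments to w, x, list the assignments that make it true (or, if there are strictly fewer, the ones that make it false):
is false only for:
  w=True, x=True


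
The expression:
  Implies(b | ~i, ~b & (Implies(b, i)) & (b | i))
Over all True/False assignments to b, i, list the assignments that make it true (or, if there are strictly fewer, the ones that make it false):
is true only for:
  b=False, i=True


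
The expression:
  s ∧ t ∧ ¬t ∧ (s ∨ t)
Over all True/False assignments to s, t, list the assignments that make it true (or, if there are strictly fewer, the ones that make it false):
is never true.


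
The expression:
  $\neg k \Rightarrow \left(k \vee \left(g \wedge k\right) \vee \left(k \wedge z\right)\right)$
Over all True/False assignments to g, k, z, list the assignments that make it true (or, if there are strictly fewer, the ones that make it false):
is true only for:
  g=False, k=True, z=False;
  g=False, k=True, z=True;
  g=True, k=True, z=False;
  g=True, k=True, z=True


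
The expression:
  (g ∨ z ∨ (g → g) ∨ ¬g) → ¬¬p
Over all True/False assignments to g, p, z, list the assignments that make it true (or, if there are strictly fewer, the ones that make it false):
is true only for:
  g=False, p=True, z=False;
  g=False, p=True, z=True;
  g=True, p=True, z=False;
  g=True, p=True, z=True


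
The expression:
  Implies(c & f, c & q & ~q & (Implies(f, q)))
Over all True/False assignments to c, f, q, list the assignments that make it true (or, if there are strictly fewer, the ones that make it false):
is false only for:
  c=True, f=True, q=False;
  c=True, f=True, q=True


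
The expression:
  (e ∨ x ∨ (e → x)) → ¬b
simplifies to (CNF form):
¬b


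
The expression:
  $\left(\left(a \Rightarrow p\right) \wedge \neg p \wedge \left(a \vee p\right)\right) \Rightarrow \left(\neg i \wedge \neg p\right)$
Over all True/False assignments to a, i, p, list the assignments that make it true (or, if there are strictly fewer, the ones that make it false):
is always true.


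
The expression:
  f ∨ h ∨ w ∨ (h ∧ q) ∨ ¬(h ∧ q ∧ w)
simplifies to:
True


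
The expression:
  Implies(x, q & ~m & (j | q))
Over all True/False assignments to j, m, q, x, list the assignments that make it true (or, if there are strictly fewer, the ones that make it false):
is false only for:
  j=False, m=False, q=False, x=True;
  j=False, m=True, q=False, x=True;
  j=False, m=True, q=True, x=True;
  j=True, m=False, q=False, x=True;
  j=True, m=True, q=False, x=True;
  j=True, m=True, q=True, x=True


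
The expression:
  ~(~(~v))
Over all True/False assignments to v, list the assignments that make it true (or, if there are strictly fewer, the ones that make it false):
is true only for:
  v=False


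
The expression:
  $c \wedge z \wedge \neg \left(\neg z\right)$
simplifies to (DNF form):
$c \wedge z$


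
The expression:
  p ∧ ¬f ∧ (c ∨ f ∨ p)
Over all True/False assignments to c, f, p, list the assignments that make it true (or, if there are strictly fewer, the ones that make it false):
is true only for:
  c=False, f=False, p=True;
  c=True, f=False, p=True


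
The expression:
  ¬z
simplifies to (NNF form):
¬z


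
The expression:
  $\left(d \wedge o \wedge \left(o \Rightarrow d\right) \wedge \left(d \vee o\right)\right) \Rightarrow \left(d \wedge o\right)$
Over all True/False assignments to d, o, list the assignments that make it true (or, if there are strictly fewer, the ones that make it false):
is always true.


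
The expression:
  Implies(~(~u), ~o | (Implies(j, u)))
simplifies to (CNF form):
True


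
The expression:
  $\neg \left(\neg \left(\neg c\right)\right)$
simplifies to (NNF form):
$\neg c$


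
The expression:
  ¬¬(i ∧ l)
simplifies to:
i ∧ l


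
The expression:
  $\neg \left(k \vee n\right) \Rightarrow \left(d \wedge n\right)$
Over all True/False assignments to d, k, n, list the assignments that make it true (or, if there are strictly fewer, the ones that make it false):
is false only for:
  d=False, k=False, n=False;
  d=True, k=False, n=False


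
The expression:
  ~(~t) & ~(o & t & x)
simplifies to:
t & (~o | ~x)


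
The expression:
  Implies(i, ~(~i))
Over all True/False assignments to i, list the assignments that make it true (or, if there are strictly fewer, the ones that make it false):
is always true.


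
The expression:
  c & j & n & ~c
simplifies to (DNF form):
False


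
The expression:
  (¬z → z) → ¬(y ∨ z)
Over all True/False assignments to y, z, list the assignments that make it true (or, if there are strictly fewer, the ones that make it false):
is true only for:
  y=False, z=False;
  y=True, z=False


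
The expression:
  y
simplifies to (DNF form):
y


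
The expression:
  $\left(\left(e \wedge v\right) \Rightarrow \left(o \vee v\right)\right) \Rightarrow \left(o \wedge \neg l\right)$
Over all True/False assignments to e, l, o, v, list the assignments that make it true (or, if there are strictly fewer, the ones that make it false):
is true only for:
  e=False, l=False, o=True, v=False;
  e=False, l=False, o=True, v=True;
  e=True, l=False, o=True, v=False;
  e=True, l=False, o=True, v=True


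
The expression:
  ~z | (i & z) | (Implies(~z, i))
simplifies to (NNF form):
True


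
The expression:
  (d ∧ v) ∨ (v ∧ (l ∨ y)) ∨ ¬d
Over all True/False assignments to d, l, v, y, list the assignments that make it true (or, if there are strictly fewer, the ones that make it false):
is false only for:
  d=True, l=False, v=False, y=False;
  d=True, l=False, v=False, y=True;
  d=True, l=True, v=False, y=False;
  d=True, l=True, v=False, y=True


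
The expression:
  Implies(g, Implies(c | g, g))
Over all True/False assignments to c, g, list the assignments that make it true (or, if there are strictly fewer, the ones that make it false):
is always true.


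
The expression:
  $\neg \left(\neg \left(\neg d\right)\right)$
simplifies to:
$\neg d$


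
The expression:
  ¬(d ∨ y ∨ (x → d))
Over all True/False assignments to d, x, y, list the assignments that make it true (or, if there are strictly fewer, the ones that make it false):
is true only for:
  d=False, x=True, y=False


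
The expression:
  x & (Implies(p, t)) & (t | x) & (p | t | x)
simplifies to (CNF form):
x & (t | ~p)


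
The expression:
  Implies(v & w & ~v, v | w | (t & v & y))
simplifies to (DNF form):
True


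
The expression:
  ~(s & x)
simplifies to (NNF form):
~s | ~x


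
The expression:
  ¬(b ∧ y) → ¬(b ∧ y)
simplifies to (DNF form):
True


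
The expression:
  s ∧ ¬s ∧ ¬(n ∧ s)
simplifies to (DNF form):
False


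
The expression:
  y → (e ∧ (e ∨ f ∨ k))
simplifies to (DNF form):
e ∨ ¬y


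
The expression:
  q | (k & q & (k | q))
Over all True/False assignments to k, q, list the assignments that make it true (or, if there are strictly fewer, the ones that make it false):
is true only for:
  k=False, q=True;
  k=True, q=True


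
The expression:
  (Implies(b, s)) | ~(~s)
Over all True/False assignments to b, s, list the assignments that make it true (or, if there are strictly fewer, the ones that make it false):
is false only for:
  b=True, s=False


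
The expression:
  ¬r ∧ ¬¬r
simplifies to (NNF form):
False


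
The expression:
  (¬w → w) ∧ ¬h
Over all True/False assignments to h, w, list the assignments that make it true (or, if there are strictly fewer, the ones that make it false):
is true only for:
  h=False, w=True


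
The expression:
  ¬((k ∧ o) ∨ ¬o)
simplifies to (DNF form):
o ∧ ¬k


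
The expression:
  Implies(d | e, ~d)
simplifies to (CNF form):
~d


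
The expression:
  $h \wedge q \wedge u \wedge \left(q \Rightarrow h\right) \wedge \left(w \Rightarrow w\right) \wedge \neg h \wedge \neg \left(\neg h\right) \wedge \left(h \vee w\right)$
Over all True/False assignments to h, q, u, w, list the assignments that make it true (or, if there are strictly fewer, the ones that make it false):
is never true.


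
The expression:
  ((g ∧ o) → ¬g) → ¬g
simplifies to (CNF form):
o ∨ ¬g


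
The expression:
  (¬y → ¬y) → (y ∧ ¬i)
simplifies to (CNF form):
y ∧ ¬i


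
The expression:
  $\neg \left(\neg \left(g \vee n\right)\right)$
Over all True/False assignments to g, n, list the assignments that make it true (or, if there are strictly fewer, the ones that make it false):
is false only for:
  g=False, n=False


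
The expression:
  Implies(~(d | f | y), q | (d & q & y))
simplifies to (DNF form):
d | f | q | y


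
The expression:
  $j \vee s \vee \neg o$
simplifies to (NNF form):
$j \vee s \vee \neg o$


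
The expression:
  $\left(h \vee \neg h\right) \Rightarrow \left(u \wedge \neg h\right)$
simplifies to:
$u \wedge \neg h$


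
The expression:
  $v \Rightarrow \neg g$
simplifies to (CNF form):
$\neg g \vee \neg v$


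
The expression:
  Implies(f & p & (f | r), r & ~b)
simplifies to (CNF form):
(r | ~f | ~p) & (~b | ~f | ~p)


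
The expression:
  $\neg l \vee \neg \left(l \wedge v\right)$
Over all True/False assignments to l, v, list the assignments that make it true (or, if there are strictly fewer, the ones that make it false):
is false only for:
  l=True, v=True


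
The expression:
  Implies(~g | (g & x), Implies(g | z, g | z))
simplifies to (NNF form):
True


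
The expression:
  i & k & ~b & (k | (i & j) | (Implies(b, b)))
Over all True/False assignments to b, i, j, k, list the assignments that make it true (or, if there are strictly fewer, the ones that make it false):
is true only for:
  b=False, i=True, j=False, k=True;
  b=False, i=True, j=True, k=True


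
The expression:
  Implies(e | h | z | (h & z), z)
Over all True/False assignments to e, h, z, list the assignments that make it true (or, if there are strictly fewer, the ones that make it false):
is false only for:
  e=False, h=True, z=False;
  e=True, h=False, z=False;
  e=True, h=True, z=False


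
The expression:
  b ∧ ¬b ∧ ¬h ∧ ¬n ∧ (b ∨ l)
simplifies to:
False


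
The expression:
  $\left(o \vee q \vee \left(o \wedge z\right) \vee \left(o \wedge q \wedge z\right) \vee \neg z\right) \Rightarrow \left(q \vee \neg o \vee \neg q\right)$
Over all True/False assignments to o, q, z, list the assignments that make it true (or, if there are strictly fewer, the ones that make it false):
is always true.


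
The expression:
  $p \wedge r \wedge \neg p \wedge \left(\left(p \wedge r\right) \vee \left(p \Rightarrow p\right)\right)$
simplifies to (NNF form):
$\text{False}$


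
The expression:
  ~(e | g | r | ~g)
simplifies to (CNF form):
False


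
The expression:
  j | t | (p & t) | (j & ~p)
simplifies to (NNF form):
j | t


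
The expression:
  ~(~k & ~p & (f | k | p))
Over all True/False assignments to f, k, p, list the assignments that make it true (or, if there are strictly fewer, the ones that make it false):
is false only for:
  f=True, k=False, p=False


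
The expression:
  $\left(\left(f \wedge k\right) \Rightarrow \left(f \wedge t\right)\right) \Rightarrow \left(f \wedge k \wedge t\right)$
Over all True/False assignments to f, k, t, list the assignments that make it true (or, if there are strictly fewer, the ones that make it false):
is true only for:
  f=True, k=True, t=False;
  f=True, k=True, t=True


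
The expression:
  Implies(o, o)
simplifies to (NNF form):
True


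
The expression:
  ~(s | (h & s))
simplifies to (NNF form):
~s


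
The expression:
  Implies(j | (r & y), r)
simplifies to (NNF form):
r | ~j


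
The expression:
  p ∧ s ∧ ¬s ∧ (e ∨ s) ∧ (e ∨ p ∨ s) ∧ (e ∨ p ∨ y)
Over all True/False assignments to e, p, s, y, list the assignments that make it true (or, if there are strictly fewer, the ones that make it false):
is never true.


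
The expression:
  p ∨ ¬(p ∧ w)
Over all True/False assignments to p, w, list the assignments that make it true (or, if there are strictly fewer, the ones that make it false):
is always true.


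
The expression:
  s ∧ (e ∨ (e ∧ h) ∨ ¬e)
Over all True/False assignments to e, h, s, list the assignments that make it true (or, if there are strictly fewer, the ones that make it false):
is true only for:
  e=False, h=False, s=True;
  e=False, h=True, s=True;
  e=True, h=False, s=True;
  e=True, h=True, s=True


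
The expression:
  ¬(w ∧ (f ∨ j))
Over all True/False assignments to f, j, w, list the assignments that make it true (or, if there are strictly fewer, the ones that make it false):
is false only for:
  f=False, j=True, w=True;
  f=True, j=False, w=True;
  f=True, j=True, w=True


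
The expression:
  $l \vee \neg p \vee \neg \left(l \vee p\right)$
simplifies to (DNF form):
$l \vee \neg p$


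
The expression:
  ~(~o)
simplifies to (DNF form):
o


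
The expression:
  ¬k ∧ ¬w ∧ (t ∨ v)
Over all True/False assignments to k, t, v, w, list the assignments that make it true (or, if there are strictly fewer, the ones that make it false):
is true only for:
  k=False, t=False, v=True, w=False;
  k=False, t=True, v=False, w=False;
  k=False, t=True, v=True, w=False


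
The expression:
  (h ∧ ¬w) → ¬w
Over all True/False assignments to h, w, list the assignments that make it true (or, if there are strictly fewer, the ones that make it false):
is always true.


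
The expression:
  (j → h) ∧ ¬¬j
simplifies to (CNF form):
h ∧ j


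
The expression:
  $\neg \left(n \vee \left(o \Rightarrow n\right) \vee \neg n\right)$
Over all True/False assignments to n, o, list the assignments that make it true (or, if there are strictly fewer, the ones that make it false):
is never true.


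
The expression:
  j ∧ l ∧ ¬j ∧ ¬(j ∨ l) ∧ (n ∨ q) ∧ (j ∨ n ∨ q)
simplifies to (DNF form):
False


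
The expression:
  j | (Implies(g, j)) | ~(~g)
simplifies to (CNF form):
True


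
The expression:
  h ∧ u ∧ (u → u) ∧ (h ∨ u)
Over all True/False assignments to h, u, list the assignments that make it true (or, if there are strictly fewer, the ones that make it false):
is true only for:
  h=True, u=True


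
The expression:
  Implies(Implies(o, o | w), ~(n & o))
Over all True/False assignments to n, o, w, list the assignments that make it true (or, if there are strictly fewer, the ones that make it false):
is false only for:
  n=True, o=True, w=False;
  n=True, o=True, w=True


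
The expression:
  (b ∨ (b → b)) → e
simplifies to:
e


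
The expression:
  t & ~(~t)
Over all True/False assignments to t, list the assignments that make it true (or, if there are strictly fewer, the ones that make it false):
is true only for:
  t=True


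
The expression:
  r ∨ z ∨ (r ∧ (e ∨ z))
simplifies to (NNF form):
r ∨ z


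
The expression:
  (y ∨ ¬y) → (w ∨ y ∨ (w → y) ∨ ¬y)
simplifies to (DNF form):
True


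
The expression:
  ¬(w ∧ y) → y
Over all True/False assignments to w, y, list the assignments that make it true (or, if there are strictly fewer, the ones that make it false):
is true only for:
  w=False, y=True;
  w=True, y=True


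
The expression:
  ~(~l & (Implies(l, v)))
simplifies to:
l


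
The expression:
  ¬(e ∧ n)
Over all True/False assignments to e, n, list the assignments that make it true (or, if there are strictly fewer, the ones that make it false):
is false only for:
  e=True, n=True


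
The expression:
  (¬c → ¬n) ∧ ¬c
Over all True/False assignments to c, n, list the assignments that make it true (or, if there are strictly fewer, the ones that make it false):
is true only for:
  c=False, n=False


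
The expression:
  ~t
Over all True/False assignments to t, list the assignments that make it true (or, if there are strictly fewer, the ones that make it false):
is true only for:
  t=False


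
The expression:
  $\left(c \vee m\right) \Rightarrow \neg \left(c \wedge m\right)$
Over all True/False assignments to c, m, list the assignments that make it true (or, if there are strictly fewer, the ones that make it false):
is false only for:
  c=True, m=True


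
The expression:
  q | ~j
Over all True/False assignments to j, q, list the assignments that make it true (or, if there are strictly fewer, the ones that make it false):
is false only for:
  j=True, q=False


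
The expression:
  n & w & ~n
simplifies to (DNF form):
False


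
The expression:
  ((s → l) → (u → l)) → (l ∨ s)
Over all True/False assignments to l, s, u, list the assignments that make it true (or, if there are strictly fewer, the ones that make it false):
is false only for:
  l=False, s=False, u=False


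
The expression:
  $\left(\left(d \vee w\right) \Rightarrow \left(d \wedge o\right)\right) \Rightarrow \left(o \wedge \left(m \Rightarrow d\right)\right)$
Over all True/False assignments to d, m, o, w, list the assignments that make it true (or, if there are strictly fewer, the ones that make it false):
is false only for:
  d=False, m=False, o=False, w=False;
  d=False, m=True, o=False, w=False;
  d=False, m=True, o=True, w=False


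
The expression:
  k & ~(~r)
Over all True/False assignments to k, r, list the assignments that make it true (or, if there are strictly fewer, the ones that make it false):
is true only for:
  k=True, r=True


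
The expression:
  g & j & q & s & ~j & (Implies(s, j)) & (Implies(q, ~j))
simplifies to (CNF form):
False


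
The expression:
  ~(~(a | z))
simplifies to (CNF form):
a | z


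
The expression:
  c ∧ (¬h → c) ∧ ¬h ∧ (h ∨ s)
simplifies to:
c ∧ s ∧ ¬h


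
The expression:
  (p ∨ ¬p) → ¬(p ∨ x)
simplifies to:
¬p ∧ ¬x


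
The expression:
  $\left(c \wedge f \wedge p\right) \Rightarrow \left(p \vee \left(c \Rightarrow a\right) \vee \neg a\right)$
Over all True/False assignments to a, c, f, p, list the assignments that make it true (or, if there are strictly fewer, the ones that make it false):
is always true.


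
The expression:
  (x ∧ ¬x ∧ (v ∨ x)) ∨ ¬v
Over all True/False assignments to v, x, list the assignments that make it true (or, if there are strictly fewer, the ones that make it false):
is true only for:
  v=False, x=False;
  v=False, x=True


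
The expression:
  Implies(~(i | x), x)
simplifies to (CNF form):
i | x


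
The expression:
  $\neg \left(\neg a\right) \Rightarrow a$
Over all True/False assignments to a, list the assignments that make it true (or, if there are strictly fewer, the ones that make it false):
is always true.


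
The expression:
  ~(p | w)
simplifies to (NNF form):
~p & ~w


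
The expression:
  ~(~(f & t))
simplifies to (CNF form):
f & t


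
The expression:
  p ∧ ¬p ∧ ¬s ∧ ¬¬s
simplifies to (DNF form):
False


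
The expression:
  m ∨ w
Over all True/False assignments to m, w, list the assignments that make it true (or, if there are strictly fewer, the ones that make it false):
is false only for:
  m=False, w=False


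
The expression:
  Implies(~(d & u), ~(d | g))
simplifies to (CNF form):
(d | ~g) & (u | ~d)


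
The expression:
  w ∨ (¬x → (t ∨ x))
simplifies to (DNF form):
t ∨ w ∨ x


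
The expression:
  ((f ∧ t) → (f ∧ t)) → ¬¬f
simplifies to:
f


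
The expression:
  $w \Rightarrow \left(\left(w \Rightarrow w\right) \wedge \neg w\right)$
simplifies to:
$\neg w$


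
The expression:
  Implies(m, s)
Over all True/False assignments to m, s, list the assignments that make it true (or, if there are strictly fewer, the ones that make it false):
is false only for:
  m=True, s=False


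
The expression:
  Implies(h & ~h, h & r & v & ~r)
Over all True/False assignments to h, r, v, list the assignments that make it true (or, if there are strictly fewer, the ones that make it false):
is always true.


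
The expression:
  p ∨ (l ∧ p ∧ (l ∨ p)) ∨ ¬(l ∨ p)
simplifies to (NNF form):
p ∨ ¬l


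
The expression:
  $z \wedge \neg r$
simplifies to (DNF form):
$z \wedge \neg r$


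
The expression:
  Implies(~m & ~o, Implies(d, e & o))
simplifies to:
m | o | ~d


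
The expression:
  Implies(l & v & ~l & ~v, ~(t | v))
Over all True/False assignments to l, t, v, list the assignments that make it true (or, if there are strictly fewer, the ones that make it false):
is always true.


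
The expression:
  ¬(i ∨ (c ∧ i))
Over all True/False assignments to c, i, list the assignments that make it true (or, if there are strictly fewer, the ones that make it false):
is true only for:
  c=False, i=False;
  c=True, i=False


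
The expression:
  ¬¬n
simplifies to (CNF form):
n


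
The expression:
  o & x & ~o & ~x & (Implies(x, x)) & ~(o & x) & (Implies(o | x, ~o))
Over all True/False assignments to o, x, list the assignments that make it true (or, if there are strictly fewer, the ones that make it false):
is never true.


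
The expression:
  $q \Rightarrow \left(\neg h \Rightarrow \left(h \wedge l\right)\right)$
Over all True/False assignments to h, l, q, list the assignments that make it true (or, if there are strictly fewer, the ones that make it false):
is false only for:
  h=False, l=False, q=True;
  h=False, l=True, q=True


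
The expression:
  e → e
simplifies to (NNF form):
True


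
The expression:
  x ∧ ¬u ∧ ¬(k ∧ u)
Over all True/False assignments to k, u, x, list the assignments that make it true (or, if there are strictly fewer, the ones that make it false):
is true only for:
  k=False, u=False, x=True;
  k=True, u=False, x=True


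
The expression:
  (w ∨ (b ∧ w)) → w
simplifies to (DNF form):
True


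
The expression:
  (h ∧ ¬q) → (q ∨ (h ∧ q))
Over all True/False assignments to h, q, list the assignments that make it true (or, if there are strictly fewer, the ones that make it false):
is false only for:
  h=True, q=False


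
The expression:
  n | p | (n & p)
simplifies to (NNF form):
n | p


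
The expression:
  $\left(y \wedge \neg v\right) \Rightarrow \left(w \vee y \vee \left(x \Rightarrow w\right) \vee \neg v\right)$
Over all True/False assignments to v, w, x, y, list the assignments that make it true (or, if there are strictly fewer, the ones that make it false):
is always true.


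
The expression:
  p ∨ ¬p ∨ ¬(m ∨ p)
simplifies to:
True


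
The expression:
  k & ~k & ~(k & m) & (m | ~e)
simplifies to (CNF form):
False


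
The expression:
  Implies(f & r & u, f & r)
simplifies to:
True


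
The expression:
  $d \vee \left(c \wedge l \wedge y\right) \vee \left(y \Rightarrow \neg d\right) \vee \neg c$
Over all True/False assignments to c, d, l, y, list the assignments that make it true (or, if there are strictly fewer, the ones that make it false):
is always true.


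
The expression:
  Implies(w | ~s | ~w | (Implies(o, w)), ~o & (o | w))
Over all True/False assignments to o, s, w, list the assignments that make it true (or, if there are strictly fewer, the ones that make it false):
is true only for:
  o=False, s=False, w=True;
  o=False, s=True, w=True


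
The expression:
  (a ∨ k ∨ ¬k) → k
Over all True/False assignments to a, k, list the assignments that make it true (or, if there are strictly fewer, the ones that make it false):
is true only for:
  a=False, k=True;
  a=True, k=True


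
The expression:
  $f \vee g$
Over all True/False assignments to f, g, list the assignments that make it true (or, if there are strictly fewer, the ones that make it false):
is false only for:
  f=False, g=False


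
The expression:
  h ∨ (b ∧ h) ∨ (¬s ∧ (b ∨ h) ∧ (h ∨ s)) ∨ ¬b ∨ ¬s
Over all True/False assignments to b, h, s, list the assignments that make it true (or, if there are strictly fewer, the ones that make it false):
is false only for:
  b=True, h=False, s=True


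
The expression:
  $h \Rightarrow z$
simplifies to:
$z \vee \neg h$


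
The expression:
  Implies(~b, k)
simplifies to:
b | k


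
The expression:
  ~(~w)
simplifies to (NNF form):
w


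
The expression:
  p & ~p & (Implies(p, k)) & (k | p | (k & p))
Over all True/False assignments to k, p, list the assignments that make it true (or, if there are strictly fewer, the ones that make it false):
is never true.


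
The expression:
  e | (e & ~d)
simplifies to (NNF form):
e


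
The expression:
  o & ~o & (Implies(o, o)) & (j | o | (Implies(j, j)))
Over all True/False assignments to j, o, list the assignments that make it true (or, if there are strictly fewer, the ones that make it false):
is never true.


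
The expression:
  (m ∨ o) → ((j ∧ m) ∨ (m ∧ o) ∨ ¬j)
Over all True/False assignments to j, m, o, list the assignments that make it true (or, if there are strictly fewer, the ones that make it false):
is false only for:
  j=True, m=False, o=True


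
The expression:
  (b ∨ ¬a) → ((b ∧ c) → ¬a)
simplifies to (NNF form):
¬a ∨ ¬b ∨ ¬c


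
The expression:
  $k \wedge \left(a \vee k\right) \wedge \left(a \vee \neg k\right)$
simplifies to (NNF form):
$a \wedge k$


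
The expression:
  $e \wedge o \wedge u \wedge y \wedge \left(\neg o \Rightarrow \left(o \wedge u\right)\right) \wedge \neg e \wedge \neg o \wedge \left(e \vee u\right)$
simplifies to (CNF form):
$\text{False}$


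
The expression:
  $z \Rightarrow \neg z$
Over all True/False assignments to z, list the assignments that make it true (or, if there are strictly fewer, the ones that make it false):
is true only for:
  z=False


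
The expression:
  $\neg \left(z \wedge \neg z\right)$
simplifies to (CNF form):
$\text{True}$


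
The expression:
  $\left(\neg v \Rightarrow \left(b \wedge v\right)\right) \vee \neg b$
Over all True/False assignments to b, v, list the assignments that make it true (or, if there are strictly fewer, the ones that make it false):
is false only for:
  b=True, v=False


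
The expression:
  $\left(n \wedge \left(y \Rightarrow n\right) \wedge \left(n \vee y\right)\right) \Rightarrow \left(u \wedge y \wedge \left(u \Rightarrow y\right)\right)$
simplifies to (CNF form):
$\left(u \vee \neg n\right) \wedge \left(y \vee \neg n\right)$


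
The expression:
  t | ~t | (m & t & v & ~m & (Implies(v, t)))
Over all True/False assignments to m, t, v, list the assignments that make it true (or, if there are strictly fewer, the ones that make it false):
is always true.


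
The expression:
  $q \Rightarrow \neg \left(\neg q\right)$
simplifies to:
$\text{True}$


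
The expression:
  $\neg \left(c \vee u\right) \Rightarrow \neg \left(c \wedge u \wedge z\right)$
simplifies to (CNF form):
$\text{True}$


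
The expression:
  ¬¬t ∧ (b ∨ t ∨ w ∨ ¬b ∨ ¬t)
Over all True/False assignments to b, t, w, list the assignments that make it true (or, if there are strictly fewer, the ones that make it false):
is true only for:
  b=False, t=True, w=False;
  b=False, t=True, w=True;
  b=True, t=True, w=False;
  b=True, t=True, w=True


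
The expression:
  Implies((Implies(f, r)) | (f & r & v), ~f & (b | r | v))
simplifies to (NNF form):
(~f | ~r) & (b | f | r | v)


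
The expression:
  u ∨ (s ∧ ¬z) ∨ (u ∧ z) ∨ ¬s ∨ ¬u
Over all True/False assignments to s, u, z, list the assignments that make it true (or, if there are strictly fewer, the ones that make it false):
is always true.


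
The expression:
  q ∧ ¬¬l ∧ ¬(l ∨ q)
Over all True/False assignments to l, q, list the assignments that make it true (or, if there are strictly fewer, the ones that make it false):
is never true.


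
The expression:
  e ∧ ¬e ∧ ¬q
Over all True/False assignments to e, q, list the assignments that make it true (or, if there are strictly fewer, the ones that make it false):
is never true.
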